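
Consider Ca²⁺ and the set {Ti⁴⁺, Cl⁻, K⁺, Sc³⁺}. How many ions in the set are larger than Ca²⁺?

2

These species are isoelectronic with 18 electrons. The only difference is the number of protons: Ti⁴⁺ (Z=22), Sc³⁺ (Z=21), Ca²⁺ (Z=20), K⁺ (Z=19), Cl⁻ (Z=17). The strongest nuclear pull (Ti⁴⁺) gives the smallest ion.
Relative to Ca²⁺, the ions that are larger are K⁺, Cl⁻. That's 2.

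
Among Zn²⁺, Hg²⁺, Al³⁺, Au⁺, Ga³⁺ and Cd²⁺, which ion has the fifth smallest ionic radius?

Hg²⁺

Al³⁺ (Z=13, 10 e⁻), Ga³⁺ (Z=31, 28 e⁻), Zn²⁺ (Z=30, 28 e⁻), Cd²⁺ (Z=48, 46 e⁻), Hg²⁺ (Z=80, 78 e⁻), Au⁺ (Z=79, 78 e⁻). Al³⁺ < Ga³⁺ (same group, 1 shell fewer); Ga³⁺ < Zn²⁺ (isoelectronic, higher Z=31 is smaller); Zn²⁺ < Cd²⁺ (same group, 1 shell fewer); Cd²⁺ < Hg²⁺ (same group, period 5 vs 6); Hg²⁺ < Au⁺ (isoelectronic, higher Z=80 is smaller).
So the order is Al³⁺ < Ga³⁺ < Zn²⁺ < Cd²⁺ < Hg²⁺ < Au⁺; the 5th-smallest ion is Hg²⁺.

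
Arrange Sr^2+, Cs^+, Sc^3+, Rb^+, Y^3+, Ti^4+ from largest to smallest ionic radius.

Cs^+ > Rb^+ > Sr^2+ > Y^3+ > Sc^3+ > Ti^4+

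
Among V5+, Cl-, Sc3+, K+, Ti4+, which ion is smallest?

These species are isoelectronic with 18 electrons. The only difference is the number of protons: V5+ (Z=23), Ti4+ (Z=22), Sc3+ (Z=21), K+ (Z=19), Cl- (Z=17). The strongest nuclear pull (V5+) gives the smallest ion.

V5+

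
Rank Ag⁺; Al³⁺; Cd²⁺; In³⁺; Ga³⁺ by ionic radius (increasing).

Al³⁺ < Ga³⁺ < In³⁺ < Cd²⁺ < Ag⁺

Electron counts and nuclear charges: Al³⁺: 10 e⁻, Z=13, Ga³⁺: 28 e⁻, Z=31, In³⁺: 46 e⁻, Z=49, Cd²⁺: 46 e⁻, Z=48, Ag⁺: 46 e⁻, Z=47. Al³⁺ < Ga³⁺ (same group, period 3 vs 4); Ga³⁺ < In³⁺ (same group, period 4 vs 5); In³⁺ < Cd²⁺ (both 46 e⁻, Z=49>48); Cd²⁺ < Ag⁺ (isoelectronic, higher Z=48 is smaller).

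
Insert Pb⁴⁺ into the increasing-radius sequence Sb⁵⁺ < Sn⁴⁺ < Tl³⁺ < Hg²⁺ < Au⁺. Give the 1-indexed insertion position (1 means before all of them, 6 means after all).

3

First list Z and electron count for each: Sb⁵⁺ has 46 e⁻ (Z=51), Sn⁴⁺ has 46 e⁻ (Z=50), Pb⁴⁺ has 78 e⁻ (Z=82), Tl³⁺ has 78 e⁻ (Z=81), Hg²⁺ has 78 e⁻ (Z=80), Au⁺ has 78 e⁻ (Z=79). Sb⁵⁺ < Sn⁴⁺ (both 46 e⁻, Z=51>50); Sn⁴⁺ < Pb⁴⁺ (same group, period 5 vs 6); Pb⁴⁺ < Tl³⁺ (both 78 e⁻, Z=82>81); Tl³⁺ < Hg²⁺ (isoelectronic, higher Z=81 is smaller); Hg²⁺ < Au⁺ (both 78 e⁻, Z=80>79).
Putting Pb⁴⁺ in gives Sb⁵⁺ < Sn⁴⁺ < Pb⁴⁺ < Tl³⁺ < Hg²⁺ < Au⁺; it lands at slot 3.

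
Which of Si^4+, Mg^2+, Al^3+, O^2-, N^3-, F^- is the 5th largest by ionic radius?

All of these have 10 electrons (isoelectronic). With the same electron cloud, the ion with the most protons pulls it in tightest. Nuclear charges: Si^4+ (Z=14), Al^3+ (Z=13), Mg^2+ (Z=12), F^- (Z=9), O^2- (Z=8), N^3- (Z=7). Highest Z is smallest.
Full ascending order: Si^4+ < Al^3+ < Mg^2+ < F^- < O^2- < N^3-. Counting from the largest, position 5 is Al^3+.

Al^3+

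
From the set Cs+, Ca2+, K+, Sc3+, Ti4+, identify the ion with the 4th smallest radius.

Work out protons and electrons: Ti4+ (Z=22, 18 e⁻), Sc3+ (Z=21, 18 e⁻), Ca2+ (Z=20, 18 e⁻), K+ (Z=19, 18 e⁻), Cs+ (Z=55, 54 e⁻). Ti4+ < Sc3+ (both 18 e⁻, Z=22>21); Sc3+ < Ca2+ (isoelectronic, higher Z=21 is smaller); Ca2+ < K+ (both 18 e⁻, Z=20>19); K+ < Cs+ (same group, period 4 vs 6).
So the order is Ti4+ < Sc3+ < Ca2+ < K+ < Cs+; the 4th-smallest ion is K+.

K+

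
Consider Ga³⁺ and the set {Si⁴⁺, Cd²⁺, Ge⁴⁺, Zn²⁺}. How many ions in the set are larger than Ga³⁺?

2

Tabulating Z and e⁻: Si⁴⁺ has 10 e⁻ (Z=14), Ge⁴⁺ has 28 e⁻ (Z=32), Ga³⁺ has 28 e⁻ (Z=31), Zn²⁺ has 28 e⁻ (Z=30), Cd²⁺ has 46 e⁻ (Z=48). Si⁴⁺ < Ge⁴⁺ (same group, 1 shell fewer); Ge⁴⁺ < Ga³⁺ (isoelectronic, higher Z=32 is smaller); Ga³⁺ < Zn²⁺ (isoelectronic, higher Z=31 is smaller); Zn²⁺ < Cd²⁺ (same group, 1 shell fewer).
Placing each against Ga³⁺: smaller — Si⁴⁺, Ge⁴⁺; larger — Zn²⁺, Cd²⁺. So 2 are larger.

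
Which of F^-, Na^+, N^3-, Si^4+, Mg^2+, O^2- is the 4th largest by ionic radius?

Na^+

Each ion has 10 electrons. The ranking follows nuclear charge in reverse — greater Z gives a smaller radius. Si^4+ (Z=14), Mg^2+ (Z=12), Na^+ (Z=11), F^- (Z=9), O^2- (Z=8), N^3- (Z=7).
That gives Si^4+ < Mg^2+ < Na^+ < F^- < O^2- < N^3-. From the largest end, number 4 is Na^+.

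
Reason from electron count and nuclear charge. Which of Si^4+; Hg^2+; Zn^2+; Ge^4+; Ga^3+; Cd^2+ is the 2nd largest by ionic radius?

Tabulating Z and e⁻: Si^4+ (Z=14, 10 e⁻), Ge^4+ (Z=32, 28 e⁻), Ga^3+ (Z=31, 28 e⁻), Zn^2+ (Z=30, 28 e⁻), Cd^2+ (Z=48, 46 e⁻), Hg^2+ (Z=80, 78 e⁻). Si^4+ < Ge^4+ (same group, period 3 vs 4); Ge^4+ < Ga^3+ (both 28 e⁻, Z=32>31); Ga^3+ < Zn^2+ (isoelectronic, higher Z=31 is smaller); Zn^2+ < Cd^2+ (same group, 1 shell fewer); Cd^2+ < Hg^2+ (same group, period 5 vs 6).
So the order is Si^4+ < Ge^4+ < Ga^3+ < Zn^2+ < Cd^2+ < Hg^2+; the 2nd-largest ion is Cd^2+.

Cd^2+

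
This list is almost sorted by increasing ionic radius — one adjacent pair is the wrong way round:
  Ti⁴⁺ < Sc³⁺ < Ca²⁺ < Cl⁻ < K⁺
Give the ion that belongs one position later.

Compare adjacent ions: K⁺ and Cl⁻ share 18 electrons; the higher nuclear charge on K (Z=19) contracts it more, so K⁺ < Cl⁻ — yet in this increasing list Cl⁻ sits before K⁺. Nothing else is reversed, so Cl⁻ should move one place to the right.

Cl⁻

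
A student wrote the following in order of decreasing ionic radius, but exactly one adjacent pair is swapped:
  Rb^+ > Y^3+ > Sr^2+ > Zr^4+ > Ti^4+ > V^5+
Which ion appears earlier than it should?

Scanning neighbour by neighbour, only Y^3+/Sr^2+ violates a trend: both have 36 electrons but Z(Y)=39 > Z(Sr)=38, so Y^3+ should be the smaller of the two. That makes Y^3+ the one sitting a position early relative to where it belongs.

Y^3+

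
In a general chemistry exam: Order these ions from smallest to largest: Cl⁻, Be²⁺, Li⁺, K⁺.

First list Z and electron count for each: Be²⁺: 2 e⁻, Z=4, Li⁺: 2 e⁻, Z=3, K⁺: 18 e⁻, Z=19, Cl⁻: 18 e⁻, Z=17. Be²⁺ < Li⁺ (both 2 e⁻, Z=4>3); Li⁺ < K⁺ (same group, 2 shells fewer); K⁺ < Cl⁻ (isoelectronic, higher Z=19 is smaller).

Be²⁺ < Li⁺ < K⁺ < Cl⁻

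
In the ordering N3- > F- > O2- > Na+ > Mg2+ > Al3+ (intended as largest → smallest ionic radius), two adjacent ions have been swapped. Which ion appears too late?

O2-

The pair F-, O2- is the wrong way round — both have 10 electrons but Z(F)=9 > Z(O)=8, so F- should be the smaller of the two. All other adjacent pairs agree with periodic trends, so O2- is the misplaced ion.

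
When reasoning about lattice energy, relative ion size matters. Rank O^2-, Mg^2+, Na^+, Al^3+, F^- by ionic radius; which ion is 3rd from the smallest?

Na^+

These species are isoelectronic with 10 electrons. The only difference is the number of protons: Al^3+ (Z=13), Mg^2+ (Z=12), Na^+ (Z=11), F^- (Z=9), O^2- (Z=8). The strongest nuclear pull (Al^3+) gives the smallest ion.
That gives Al^3+ < Mg^2+ < Na^+ < F^- < O^2-. From the smallest end, number 3 is Na^+.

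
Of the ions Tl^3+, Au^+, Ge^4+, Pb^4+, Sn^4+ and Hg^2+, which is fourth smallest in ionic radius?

Tabulating Z and e⁻: Ge^4+ (Z=32, 28 e⁻), Sn^4+ (Z=50, 46 e⁻), Pb^4+ (Z=82, 78 e⁻), Tl^3+ (Z=81, 78 e⁻), Hg^2+ (Z=80, 78 e⁻), Au^+ (Z=79, 78 e⁻). Ge^4+ < Sn^4+ (same group, 1 shell fewer); Sn^4+ < Pb^4+ (same group, 1 shell fewer); Pb^4+ < Tl^3+ (isoelectronic, higher Z=82 is smaller); Tl^3+ < Hg^2+ (isoelectronic, higher Z=81 is smaller); Hg^2+ < Au^+ (isoelectronic, higher Z=80 is smaller).
Ordering: Ge^4+ < Sn^4+ < Pb^4+ < Tl^3+ < Hg^2+ < Au^+. The fourth smallest is Tl^3+.

Tl^3+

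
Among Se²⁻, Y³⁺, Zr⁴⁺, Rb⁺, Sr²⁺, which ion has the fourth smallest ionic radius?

Each ion has 36 electrons. The ranking follows nuclear charge in reverse — greater Z gives a smaller radius. Zr⁴⁺ (Z=40), Y³⁺ (Z=39), Sr²⁺ (Z=38), Rb⁺ (Z=37), Se²⁻ (Z=34).
So the order is Zr⁴⁺ < Y³⁺ < Sr²⁺ < Rb⁺ < Se²⁻; the 4th-smallest ion is Rb⁺.

Rb⁺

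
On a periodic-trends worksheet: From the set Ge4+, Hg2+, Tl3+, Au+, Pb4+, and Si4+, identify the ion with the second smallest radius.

First list Z and electron count for each: Si4+ (Z=14, 10 e⁻), Ge4+ (Z=32, 28 e⁻), Pb4+ (Z=82, 78 e⁻), Tl3+ (Z=81, 78 e⁻), Hg2+ (Z=80, 78 e⁻), Au+ (Z=79, 78 e⁻). Si4+ < Ge4+ (same group, 1 shell fewer); Ge4+ < Pb4+ (same group, period 4 vs 6); Pb4+ < Tl3+ (both 78 e⁻, Z=82>81); Tl3+ < Hg2+ (both 78 e⁻, Z=81>80); Hg2+ < Au+ (isoelectronic, higher Z=80 is smaller).
Full ascending order: Si4+ < Ge4+ < Pb4+ < Tl3+ < Hg2+ < Au+. Counting from the smallest, position 2 is Ge4+.

Ge4+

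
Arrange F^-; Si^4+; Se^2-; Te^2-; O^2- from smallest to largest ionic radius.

Si^4+ < F^- < O^2- < Se^2- < Te^2-

First list Z and electron count for each: Si^4+ (Z=14, 10 e⁻), F^- (Z=9, 10 e⁻), O^2- (Z=8, 10 e⁻), Se^2- (Z=34, 36 e⁻), Te^2- (Z=52, 54 e⁻). Si^4+ < F^- (both 10 e⁻, Z=14>9); F^- < O^2- (isoelectronic, higher Z=9 is smaller); O^2- < Se^2- (same group, period 2 vs 4); Se^2- < Te^2- (same group, period 4 vs 5).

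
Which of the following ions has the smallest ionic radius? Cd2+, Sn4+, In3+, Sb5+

All of these have 46 electrons (isoelectronic). With the same electron cloud, the ion with the most protons pulls it in tightest. Nuclear charges: Sb5+ (Z=51), Sn4+ (Z=50), In3+ (Z=49), Cd2+ (Z=48). Highest Z is smallest.

Sb5+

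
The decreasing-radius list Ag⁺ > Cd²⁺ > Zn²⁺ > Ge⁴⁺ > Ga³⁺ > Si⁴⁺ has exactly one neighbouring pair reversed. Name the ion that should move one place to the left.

Ga³⁺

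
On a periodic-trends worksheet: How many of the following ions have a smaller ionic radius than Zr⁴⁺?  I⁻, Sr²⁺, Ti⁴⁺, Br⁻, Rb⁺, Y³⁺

First list Z and electron count for each: Ti⁴⁺: 18 e⁻, Z=22, Zr⁴⁺: 36 e⁻, Z=40, Y³⁺: 36 e⁻, Z=39, Sr²⁺: 36 e⁻, Z=38, Rb⁺: 36 e⁻, Z=37, Br⁻: 36 e⁻, Z=35, I⁻: 54 e⁻, Z=53. Ti⁴⁺ < Zr⁴⁺ (same group, 1 shell fewer); Zr⁴⁺ < Y³⁺ (both 36 e⁻, Z=40>39); Y³⁺ < Sr²⁺ (isoelectronic, higher Z=39 is smaller); Sr²⁺ < Rb⁺ (isoelectronic, higher Z=38 is smaller); Rb⁺ < Br⁻ (both 36 e⁻, Z=37>35); Br⁻ < I⁻ (same group, period 4 vs 5).
Ordering all of them (including Zr⁴⁺) by radius gives Ti⁴⁺ < Zr⁴⁺ < Y³⁺ < Sr²⁺ < Rb⁺ < Br⁻ < I⁻. Count: 1.

1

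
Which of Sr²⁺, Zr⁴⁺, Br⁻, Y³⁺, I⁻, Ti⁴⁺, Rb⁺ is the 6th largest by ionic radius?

Zr⁴⁺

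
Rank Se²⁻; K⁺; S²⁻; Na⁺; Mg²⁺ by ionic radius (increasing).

Mg²⁺ < Na⁺ < K⁺ < S²⁻ < Se²⁻

First list Z and electron count for each: Mg²⁺ (Z=12, 10 e⁻), Na⁺ (Z=11, 10 e⁻), K⁺ (Z=19, 18 e⁻), S²⁻ (Z=16, 18 e⁻), Se²⁻ (Z=34, 36 e⁻). Mg²⁺ < Na⁺ (both 10 e⁻, Z=12>11); Na⁺ < K⁺ (same group, 1 shell fewer); K⁺ < S²⁻ (isoelectronic, higher Z=19 is smaller); S²⁻ < Se²⁻ (same group, period 3 vs 4).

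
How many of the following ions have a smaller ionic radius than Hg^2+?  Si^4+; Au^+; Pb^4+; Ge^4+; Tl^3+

4

Tabulating Z and e⁻: Si^4+ (Z=14, 10 e⁻), Ge^4+ (Z=32, 28 e⁻), Pb^4+ (Z=82, 78 e⁻), Tl^3+ (Z=81, 78 e⁻), Hg^2+ (Z=80, 78 e⁻), Au^+ (Z=79, 78 e⁻). Si^4+ < Ge^4+ (same group, 1 shell fewer); Ge^4+ < Pb^4+ (same group, 2 shells fewer); Pb^4+ < Tl^3+ (isoelectronic, higher Z=82 is smaller); Tl^3+ < Hg^2+ (isoelectronic, higher Z=81 is smaller); Hg^2+ < Au^+ (both 78 e⁻, Z=80>79).
Relative to Hg^2+, the ions that are smaller are Si^4+, Ge^4+, Pb^4+, Tl^3+. So 4 are smaller.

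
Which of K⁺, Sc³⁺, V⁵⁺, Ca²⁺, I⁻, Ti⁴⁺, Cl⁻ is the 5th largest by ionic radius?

V⁵⁺ (Z=23, 18 e⁻), Ti⁴⁺ (Z=22, 18 e⁻), Sc³⁺ (Z=21, 18 e⁻), Ca²⁺ (Z=20, 18 e⁻), K⁺ (Z=19, 18 e⁻), Cl⁻ (Z=17, 18 e⁻), I⁻ (Z=53, 54 e⁻). V⁵⁺ < Ti⁴⁺ (both 18 e⁻, Z=23>22); Ti⁴⁺ < Sc³⁺ (isoelectronic, higher Z=22 is smaller); Sc³⁺ < Ca²⁺ (isoelectronic, higher Z=21 is smaller); Ca²⁺ < K⁺ (isoelectronic, higher Z=20 is smaller); K⁺ < Cl⁻ (both 18 e⁻, Z=19>17); Cl⁻ < I⁻ (same group, period 3 vs 5).
Ordering: V⁵⁺ < Ti⁴⁺ < Sc³⁺ < Ca²⁺ < K⁺ < Cl⁻ < I⁻. The 5th largest is Sc³⁺.

Sc³⁺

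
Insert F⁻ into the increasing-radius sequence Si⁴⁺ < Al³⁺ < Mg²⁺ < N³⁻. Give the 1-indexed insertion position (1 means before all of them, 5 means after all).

4

These species are isoelectronic with 10 electrons. The only difference is the number of protons: Si⁴⁺ (Z=14), Al³⁺ (Z=13), Mg²⁺ (Z=12), F⁻ (Z=9), N³⁻ (Z=7). The strongest nuclear pull (Si⁴⁺) gives the smallest ion.
Merged order: Si⁴⁺ < Al³⁺ < Mg²⁺ < F⁻ < N³⁻ — F⁻ is number 4.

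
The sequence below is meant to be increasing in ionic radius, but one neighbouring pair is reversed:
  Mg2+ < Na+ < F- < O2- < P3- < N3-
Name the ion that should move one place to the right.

P3-

Check each adjacent pair. P3- and N3- are reversed: N3- and P3- are in one column with the same charge; the lighter period-2 ion has one fewer shell and is smaller. No other neighbouring pair contradicts the periodic trends, so P3- is the ion listed too early.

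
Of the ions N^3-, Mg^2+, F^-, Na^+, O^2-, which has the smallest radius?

Mg^2+

These species are isoelectronic with 10 electrons. The only difference is the number of protons: Mg^2+ (Z=12), Na^+ (Z=11), F^- (Z=9), O^2- (Z=8), N^3- (Z=7). The strongest nuclear pull (Mg^2+) gives the smallest ion.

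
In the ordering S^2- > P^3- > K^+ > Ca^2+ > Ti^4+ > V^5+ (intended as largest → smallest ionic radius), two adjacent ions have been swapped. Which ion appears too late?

Scanning neighbour by neighbour, only S^2-/P^3- violates a trend: both have 18 electrons but Z(S)=16 > Z(P)=15, so S^2- should be the smaller of the two. That makes P^3- the one sitting a position late relative to where it belongs.

P^3-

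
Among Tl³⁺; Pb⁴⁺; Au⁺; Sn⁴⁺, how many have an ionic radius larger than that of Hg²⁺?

1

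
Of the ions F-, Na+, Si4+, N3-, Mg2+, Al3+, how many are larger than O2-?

All of these have 10 electrons (isoelectronic). With the same electron cloud, the ion with the most protons pulls it in tightest. Nuclear charges: Si4+ (Z=14), Al3+ (Z=13), Mg2+ (Z=12), Na+ (Z=11), F- (Z=9), O2- (Z=8), N3- (Z=7). Highest Z is smallest.
Relative to O2-, the ions that are larger are N3-. So 1 is larger.

1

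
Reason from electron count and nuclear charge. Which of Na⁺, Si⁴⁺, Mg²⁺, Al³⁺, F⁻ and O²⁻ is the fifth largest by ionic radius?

Isoelectronic series (10 e⁻ each). Size is set by nuclear charge: more protons means a smaller ion. Si⁴⁺ (Z=14), Al³⁺ (Z=13), Mg²⁺ (Z=12), Na⁺ (Z=11), F⁻ (Z=9), O²⁻ (Z=8).
Ordering: Si⁴⁺ < Al³⁺ < Mg²⁺ < Na⁺ < F⁻ < O²⁻. The fifth largest is Al³⁺.

Al³⁺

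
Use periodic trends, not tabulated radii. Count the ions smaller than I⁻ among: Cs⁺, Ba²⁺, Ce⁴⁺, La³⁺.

Isoelectronic series (54 e⁻ each). Size is set by nuclear charge: more protons means a smaller ion. Ce⁴⁺ (Z=58), La³⁺ (Z=57), Ba²⁺ (Z=56), Cs⁺ (Z=55), I⁻ (Z=53).
Ordering all of them (including I⁻) by radius gives Ce⁴⁺ < La³⁺ < Ba²⁺ < Cs⁺ < I⁻. That's 4.

4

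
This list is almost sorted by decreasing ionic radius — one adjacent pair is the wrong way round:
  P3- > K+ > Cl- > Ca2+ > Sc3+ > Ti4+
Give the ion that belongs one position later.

Compare adjacent ions: both have 18 electrons but Z(K)=19 > Z(Cl)=17, so K+ should be the smaller of the two — yet in this decreasing list K+ sits before Cl-. Nothing else is reversed, so K+ should move one place to the right.

K+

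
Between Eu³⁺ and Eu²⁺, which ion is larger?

For a single element, ionic radius drops as positive charge rises — Eu³⁺ < Eu²⁺.

Eu²⁺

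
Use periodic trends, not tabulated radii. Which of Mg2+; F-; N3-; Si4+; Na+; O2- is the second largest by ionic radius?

Isoelectronic series (10 e⁻ each). Size is set by nuclear charge: more protons means a smaller ion. Si4+ (Z=14), Mg2+ (Z=12), Na+ (Z=11), F- (Z=9), O2- (Z=8), N3- (Z=7).
So the order is Si4+ < Mg2+ < Na+ < F- < O2- < N3-; the 2nd-largest ion is O2-.

O2-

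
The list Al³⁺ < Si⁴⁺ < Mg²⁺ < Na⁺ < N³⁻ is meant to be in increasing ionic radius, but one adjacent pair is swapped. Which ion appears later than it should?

Si⁴⁺

Scanning neighbour by neighbour, only Al³⁺/Si⁴⁺ violates a trend: both have 10 electrons but Z(Si)=14 > Z(Al)=13, so Si⁴⁺ should be the smaller of the two. That makes Si⁴⁺ the one sitting a position late relative to where it belongs.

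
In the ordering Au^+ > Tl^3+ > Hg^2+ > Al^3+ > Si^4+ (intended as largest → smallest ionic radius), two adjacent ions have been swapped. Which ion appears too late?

Scanning neighbour by neighbour, only Tl^3+/Hg^2+ violates a trend: they are isoelectronic (78 e⁻) and Tl has more protons than Hg (81 vs 80), making Tl^3+ smaller. That makes Hg^2+ the one sitting a position late relative to where it belongs.

Hg^2+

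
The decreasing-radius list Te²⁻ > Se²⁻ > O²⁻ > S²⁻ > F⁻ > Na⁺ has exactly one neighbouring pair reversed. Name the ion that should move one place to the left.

S²⁻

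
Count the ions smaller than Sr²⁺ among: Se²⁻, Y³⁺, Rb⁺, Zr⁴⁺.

Isoelectronic series (36 e⁻ each). Size is set by nuclear charge: more protons means a smaller ion. Zr⁴⁺ (Z=40), Y³⁺ (Z=39), Sr²⁺ (Z=38), Rb⁺ (Z=37), Se²⁻ (Z=34).
Overall: Zr⁴⁺ < Y³⁺ < Sr²⁺ < Rb⁺ < Se²⁻. Sr²⁺ has 2 below it and 2 above. So 2 are smaller.

2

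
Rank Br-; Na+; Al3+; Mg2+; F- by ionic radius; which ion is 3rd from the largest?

Al3+ has 10 e⁻ (Z=13), Mg2+ has 10 e⁻ (Z=12), Na+ has 10 e⁻ (Z=11), F- has 10 e⁻ (Z=9), Br- has 36 e⁻ (Z=35). Al3+ < Mg2+ (isoelectronic, higher Z=13 is smaller); Mg2+ < Na+ (both 10 e⁻, Z=12>11); Na+ < F- (isoelectronic, higher Z=11 is smaller); F- < Br- (same group, 2 shells fewer).
That gives Al3+ < Mg2+ < Na+ < F- < Br-. From the largest end, number 3 is Na+.

Na+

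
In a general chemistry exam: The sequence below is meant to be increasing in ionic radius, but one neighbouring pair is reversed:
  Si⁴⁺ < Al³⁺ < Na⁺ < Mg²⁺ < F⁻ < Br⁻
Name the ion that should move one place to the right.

The pair Na⁺, Mg²⁺ is the wrong way round — both have 10 electrons but Z(Mg)=12 > Z(Na)=11, so Mg²⁺ should be the smaller of the two. All other adjacent pairs agree with periodic trends, so Na⁺ is the misplaced ion.

Na⁺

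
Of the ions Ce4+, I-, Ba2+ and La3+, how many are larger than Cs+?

These species are isoelectronic with 54 electrons. The only difference is the number of protons: Ce4+ (Z=58), La3+ (Z=57), Ba2+ (Z=56), Cs+ (Z=55), I- (Z=53). The strongest nuclear pull (Ce4+) gives the smallest ion.
Relative to Cs+, the ions that are larger are I-. So 1 is larger.

1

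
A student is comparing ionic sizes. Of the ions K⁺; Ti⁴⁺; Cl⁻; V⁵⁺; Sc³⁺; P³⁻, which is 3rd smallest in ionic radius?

These species are isoelectronic with 18 electrons. The only difference is the number of protons: V⁵⁺ (Z=23), Ti⁴⁺ (Z=22), Sc³⁺ (Z=21), K⁺ (Z=19), Cl⁻ (Z=17), P³⁻ (Z=15). The strongest nuclear pull (V⁵⁺) gives the smallest ion.
Ordering: V⁵⁺ < Ti⁴⁺ < Sc³⁺ < K⁺ < Cl⁻ < P³⁻. The 3rd smallest is Sc³⁺.

Sc³⁺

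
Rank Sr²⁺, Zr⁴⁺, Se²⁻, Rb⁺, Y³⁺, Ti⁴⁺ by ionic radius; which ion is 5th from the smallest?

Ti⁴⁺ has 18 e⁻ (Z=22), Zr⁴⁺ has 36 e⁻ (Z=40), Y³⁺ has 36 e⁻ (Z=39), Sr²⁺ has 36 e⁻ (Z=38), Rb⁺ has 36 e⁻ (Z=37), Se²⁻ has 36 e⁻ (Z=34). Ti⁴⁺ < Zr⁴⁺ (same group, period 4 vs 5); Zr⁴⁺ < Y³⁺ (isoelectronic, higher Z=40 is smaller); Y³⁺ < Sr²⁺ (isoelectronic, higher Z=39 is smaller); Sr²⁺ < Rb⁺ (both 36 e⁻, Z=38>37); Rb⁺ < Se²⁻ (isoelectronic, higher Z=37 is smaller).
Ordering: Ti⁴⁺ < Zr⁴⁺ < Y³⁺ < Sr²⁺ < Rb⁺ < Se²⁻. The 5th smallest is Rb⁺.

Rb⁺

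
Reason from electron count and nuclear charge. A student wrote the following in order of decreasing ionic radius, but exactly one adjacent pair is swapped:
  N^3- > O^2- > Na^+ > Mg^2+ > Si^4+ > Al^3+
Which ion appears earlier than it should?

Check each adjacent pair. Si^4+ and Al^3+ are reversed: they are isoelectronic (10 e⁻) and Si has more protons than Al (14 vs 13), making Si^4+ smaller. No other neighbouring pair contradicts the periodic trends, so Si^4+ is the ion listed too early.

Si^4+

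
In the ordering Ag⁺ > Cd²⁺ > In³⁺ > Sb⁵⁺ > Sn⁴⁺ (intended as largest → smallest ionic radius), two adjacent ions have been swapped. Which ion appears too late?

Sn⁴⁺

Check each adjacent pair. Sb⁵⁺ and Sn⁴⁺ are reversed: they are isoelectronic (46 e⁻) and Sb has more protons than Sn (51 vs 50), making Sb⁵⁺ smaller. No other neighbouring pair contradicts the periodic trends, so Sn⁴⁺ is the ion listed too late.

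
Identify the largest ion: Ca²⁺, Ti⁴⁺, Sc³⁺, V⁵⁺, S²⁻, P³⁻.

These species are isoelectronic with 18 electrons. The only difference is the number of protons: V⁵⁺ (Z=23), Ti⁴⁺ (Z=22), Sc³⁺ (Z=21), Ca²⁺ (Z=20), S²⁻ (Z=16), P³⁻ (Z=15). The strongest nuclear pull (V⁵⁺) gives the smallest ion.

P³⁻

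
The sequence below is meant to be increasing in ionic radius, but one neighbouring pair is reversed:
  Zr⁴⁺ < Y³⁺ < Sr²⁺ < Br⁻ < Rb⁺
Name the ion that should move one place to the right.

Br⁻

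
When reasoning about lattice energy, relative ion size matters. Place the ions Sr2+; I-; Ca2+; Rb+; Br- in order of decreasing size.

I- > Br- > Rb+ > Sr2+ > Ca2+

Work out protons and electrons: Ca2+ has 18 e⁻ (Z=20), Sr2+ has 36 e⁻ (Z=38), Rb+ has 36 e⁻ (Z=37), Br- has 36 e⁻ (Z=35), I- has 54 e⁻ (Z=53). Ca2+ < Sr2+ (same group, period 4 vs 5); Sr2+ < Rb+ (both 36 e⁻, Z=38>37); Rb+ < Br- (both 36 e⁻, Z=37>35); Br- < I- (same group, 1 shell fewer).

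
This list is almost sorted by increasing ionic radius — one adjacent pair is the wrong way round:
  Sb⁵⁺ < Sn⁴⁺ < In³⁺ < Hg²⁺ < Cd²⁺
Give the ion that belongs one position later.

Hg²⁺

Check each adjacent pair. Hg²⁺ and Cd²⁺ are reversed: both in group 12 with the same charge; Cd²⁺ (period 5) has the smaller radius. No other neighbouring pair contradicts the periodic trends, so Hg²⁺ is the ion listed too early.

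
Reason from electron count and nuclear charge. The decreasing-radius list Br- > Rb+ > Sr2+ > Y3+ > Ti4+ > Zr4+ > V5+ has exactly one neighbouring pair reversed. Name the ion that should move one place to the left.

Zr4+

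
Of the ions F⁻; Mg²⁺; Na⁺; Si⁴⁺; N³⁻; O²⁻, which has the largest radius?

N³⁻

Each ion has 10 electrons. The ranking follows nuclear charge in reverse — greater Z gives a smaller radius. Si⁴⁺ (Z=14), Mg²⁺ (Z=12), Na⁺ (Z=11), F⁻ (Z=9), O²⁻ (Z=8), N³⁻ (Z=7).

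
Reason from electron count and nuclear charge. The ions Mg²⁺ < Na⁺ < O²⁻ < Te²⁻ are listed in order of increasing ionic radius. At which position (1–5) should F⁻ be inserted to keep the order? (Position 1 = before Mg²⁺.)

First list Z and electron count for each: Mg²⁺: 10 e⁻, Z=12, Na⁺: 10 e⁻, Z=11, F⁻: 10 e⁻, Z=9, O²⁻: 10 e⁻, Z=8, Te²⁻: 54 e⁻, Z=52. Mg²⁺ < Na⁺ (isoelectronic, higher Z=12 is smaller); Na⁺ < F⁻ (isoelectronic, higher Z=11 is smaller); F⁻ < O²⁻ (both 10 e⁻, Z=9>8); O²⁻ < Te²⁻ (same group, period 2 vs 5).
With F⁻ included the full order is Mg²⁺ < Na⁺ < F⁻ < O²⁻ < Te²⁻, so it takes position 3.

3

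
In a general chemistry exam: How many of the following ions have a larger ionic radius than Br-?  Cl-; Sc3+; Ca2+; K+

0

Work out protons and electrons: Sc3+ has 18 e⁻ (Z=21), Ca2+ has 18 e⁻ (Z=20), K+ has 18 e⁻ (Z=19), Cl- has 18 e⁻ (Z=17), Br- has 36 e⁻ (Z=35). Sc3+ < Ca2+ (both 18 e⁻, Z=21>20); Ca2+ < K+ (isoelectronic, higher Z=20 is smaller); K+ < Cl- (isoelectronic, higher Z=19 is smaller); Cl- < Br- (same group, period 3 vs 4).
Overall: Sc3+ < Ca2+ < K+ < Cl- < Br-. Br- has 4 below it and 0 above. That's 0.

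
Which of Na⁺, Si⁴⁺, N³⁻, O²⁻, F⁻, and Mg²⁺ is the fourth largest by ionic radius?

Isoelectronic series (10 e⁻ each). Size is set by nuclear charge: more protons means a smaller ion. Si⁴⁺ (Z=14), Mg²⁺ (Z=12), Na⁺ (Z=11), F⁻ (Z=9), O²⁻ (Z=8), N³⁻ (Z=7).
Full ascending order: Si⁴⁺ < Mg²⁺ < Na⁺ < F⁻ < O²⁻ < N³⁻. Counting from the largest, position 4 is Na⁺.

Na⁺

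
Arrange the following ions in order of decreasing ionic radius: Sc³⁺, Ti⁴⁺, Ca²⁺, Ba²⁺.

Ba²⁺ > Ca²⁺ > Sc³⁺ > Ti⁴⁺

Electron counts and nuclear charges: Ti⁴⁺ (Z=22, 18 e⁻), Sc³⁺ (Z=21, 18 e⁻), Ca²⁺ (Z=20, 18 e⁻), Ba²⁺ (Z=56, 54 e⁻). Ti⁴⁺ < Sc³⁺ (isoelectronic, higher Z=22 is smaller); Sc³⁺ < Ca²⁺ (both 18 e⁻, Z=21>20); Ca²⁺ < Ba²⁺ (same group, 2 shells fewer).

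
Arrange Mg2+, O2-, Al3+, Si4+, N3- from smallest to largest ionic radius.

Si4+ < Al3+ < Mg2+ < O2- < N3-

Each ion has 10 electrons. The ranking follows nuclear charge in reverse — greater Z gives a smaller radius. Si4+ (Z=14), Al3+ (Z=13), Mg2+ (Z=12), O2- (Z=8), N3- (Z=7).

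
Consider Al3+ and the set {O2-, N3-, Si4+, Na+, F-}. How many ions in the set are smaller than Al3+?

1

These species are isoelectronic with 10 electrons. The only difference is the number of protons: Si4+ (Z=14), Al3+ (Z=13), Na+ (Z=11), F- (Z=9), O2- (Z=8), N3- (Z=7). The strongest nuclear pull (Si4+) gives the smallest ion.
Ordering all of them (including Al3+) by radius gives Si4+ < Al3+ < Na+ < F- < O2- < N3-. Count: 1.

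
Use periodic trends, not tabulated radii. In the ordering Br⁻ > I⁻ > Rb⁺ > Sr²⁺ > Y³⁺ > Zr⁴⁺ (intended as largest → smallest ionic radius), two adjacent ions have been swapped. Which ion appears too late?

I⁻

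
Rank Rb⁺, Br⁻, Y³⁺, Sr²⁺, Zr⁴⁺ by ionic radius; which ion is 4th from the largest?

Isoelectronic series (36 e⁻ each). Size is set by nuclear charge: more protons means a smaller ion. Zr⁴⁺ (Z=40), Y³⁺ (Z=39), Sr²⁺ (Z=38), Rb⁺ (Z=37), Br⁻ (Z=35).
So the order is Zr⁴⁺ < Y³⁺ < Sr²⁺ < Rb⁺ < Br⁻; the 4th-largest ion is Y³⁺.

Y³⁺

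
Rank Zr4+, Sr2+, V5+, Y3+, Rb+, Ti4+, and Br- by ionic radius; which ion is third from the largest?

Sr2+

Work out protons and electrons: V5+ (Z=23, 18 e⁻), Ti4+ (Z=22, 18 e⁻), Zr4+ (Z=40, 36 e⁻), Y3+ (Z=39, 36 e⁻), Sr2+ (Z=38, 36 e⁻), Rb+ (Z=37, 36 e⁻), Br- (Z=35, 36 e⁻). V5+ < Ti4+ (isoelectronic, higher Z=23 is smaller); Ti4+ < Zr4+ (same group, 1 shell fewer); Zr4+ < Y3+ (isoelectronic, higher Z=40 is smaller); Y3+ < Sr2+ (both 36 e⁻, Z=39>38); Sr2+ < Rb+ (isoelectronic, higher Z=38 is smaller); Rb+ < Br- (both 36 e⁻, Z=37>35).
That gives V5+ < Ti4+ < Zr4+ < Y3+ < Sr2+ < Rb+ < Br-. From the largest end, number 3 is Sr2+.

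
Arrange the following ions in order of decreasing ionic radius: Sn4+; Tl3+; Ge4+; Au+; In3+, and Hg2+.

Work out protons and electrons: Ge4+: 28 e⁻, Z=32, Sn4+: 46 e⁻, Z=50, In3+: 46 e⁻, Z=49, Tl3+: 78 e⁻, Z=81, Hg2+: 78 e⁻, Z=80, Au+: 78 e⁻, Z=79. Ge4+ < Sn4+ (same group, period 4 vs 5); Sn4+ < In3+ (isoelectronic, higher Z=50 is smaller); In3+ < Tl3+ (same group, period 5 vs 6); Tl3+ < Hg2+ (both 78 e⁻, Z=81>80); Hg2+ < Au+ (both 78 e⁻, Z=80>79).

Au+ > Hg2+ > Tl3+ > In3+ > Sn4+ > Ge4+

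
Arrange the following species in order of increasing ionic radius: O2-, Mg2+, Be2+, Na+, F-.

Be2+ < Mg2+ < Na+ < F- < O2-

Tabulating Z and e⁻: Be2+ (Z=4, 2 e⁻), Mg2+ (Z=12, 10 e⁻), Na+ (Z=11, 10 e⁻), F- (Z=9, 10 e⁻), O2- (Z=8, 10 e⁻). Be2+ < Mg2+ (same group, period 2 vs 3); Mg2+ < Na+ (both 10 e⁻, Z=12>11); Na+ < F- (both 10 e⁻, Z=11>9); F- < O2- (both 10 e⁻, Z=9>8).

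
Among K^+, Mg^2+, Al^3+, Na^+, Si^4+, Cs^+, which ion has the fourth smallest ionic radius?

Si^4+ has 10 e⁻ (Z=14), Al^3+ has 10 e⁻ (Z=13), Mg^2+ has 10 e⁻ (Z=12), Na^+ has 10 e⁻ (Z=11), K^+ has 18 e⁻ (Z=19), Cs^+ has 54 e⁻ (Z=55). Si^4+ < Al^3+ (isoelectronic, higher Z=14 is smaller); Al^3+ < Mg^2+ (both 10 e⁻, Z=13>12); Mg^2+ < Na^+ (both 10 e⁻, Z=12>11); Na^+ < K^+ (same group, 1 shell fewer); K^+ < Cs^+ (same group, 2 shells fewer).
That gives Si^4+ < Al^3+ < Mg^2+ < Na^+ < K^+ < Cs^+. From the smallest end, number 4 is Na^+.

Na^+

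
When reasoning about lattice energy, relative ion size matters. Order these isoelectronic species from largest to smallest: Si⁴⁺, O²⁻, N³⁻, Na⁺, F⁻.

All of these have 10 electrons (isoelectronic). With the same electron cloud, the ion with the most protons pulls it in tightest. Nuclear charges: Si⁴⁺ (Z=14), Na⁺ (Z=11), F⁻ (Z=9), O²⁻ (Z=8), N³⁻ (Z=7). Highest Z is smallest.

N³⁻ > O²⁻ > F⁻ > Na⁺ > Si⁴⁺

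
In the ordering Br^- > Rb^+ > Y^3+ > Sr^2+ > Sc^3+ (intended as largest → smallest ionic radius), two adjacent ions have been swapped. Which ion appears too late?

Sr^2+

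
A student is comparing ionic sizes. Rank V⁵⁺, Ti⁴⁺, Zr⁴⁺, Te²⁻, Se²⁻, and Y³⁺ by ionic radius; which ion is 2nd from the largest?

Se²⁻

Tabulating Z and e⁻: V⁵⁺ (Z=23, 18 e⁻), Ti⁴⁺ (Z=22, 18 e⁻), Zr⁴⁺ (Z=40, 36 e⁻), Y³⁺ (Z=39, 36 e⁻), Se²⁻ (Z=34, 36 e⁻), Te²⁻ (Z=52, 54 e⁻). V⁵⁺ < Ti⁴⁺ (isoelectronic, higher Z=23 is smaller); Ti⁴⁺ < Zr⁴⁺ (same group, period 4 vs 5); Zr⁴⁺ < Y³⁺ (isoelectronic, higher Z=40 is smaller); Y³⁺ < Se²⁻ (both 36 e⁻, Z=39>34); Se²⁻ < Te²⁻ (same group, period 4 vs 5).
Ordering: V⁵⁺ < Ti⁴⁺ < Zr⁴⁺ < Y³⁺ < Se²⁻ < Te²⁻. The 2nd largest is Se²⁻.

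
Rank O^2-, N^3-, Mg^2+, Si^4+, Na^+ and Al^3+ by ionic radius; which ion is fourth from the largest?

Mg^2+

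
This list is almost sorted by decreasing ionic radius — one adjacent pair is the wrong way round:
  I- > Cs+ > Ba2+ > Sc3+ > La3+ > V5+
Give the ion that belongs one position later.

Compare adjacent ions: Sc3+ and La3+ are in one column with the same charge; the lighter period-4 ion has 2 fewer shells and is smaller — yet in this decreasing list Sc3+ sits before La3+. Nothing else is reversed, so Sc3+ should move one place to the right.

Sc3+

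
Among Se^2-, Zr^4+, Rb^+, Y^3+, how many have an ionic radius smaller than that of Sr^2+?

These species are isoelectronic with 36 electrons. The only difference is the number of protons: Zr^4+ (Z=40), Y^3+ (Z=39), Sr^2+ (Z=38), Rb^+ (Z=37), Se^2- (Z=34). The strongest nuclear pull (Zr^4+) gives the smallest ion.
Placing each against Sr^2+: smaller — Zr^4+, Y^3+; larger — Rb^+, Se^2-. That's 2.

2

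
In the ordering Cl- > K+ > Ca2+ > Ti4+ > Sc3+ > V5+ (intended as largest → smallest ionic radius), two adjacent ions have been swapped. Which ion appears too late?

Sc3+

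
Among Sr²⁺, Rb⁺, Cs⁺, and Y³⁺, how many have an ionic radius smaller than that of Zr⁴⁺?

Work out protons and electrons: Zr⁴⁺ has 36 e⁻ (Z=40), Y³⁺ has 36 e⁻ (Z=39), Sr²⁺ has 36 e⁻ (Z=38), Rb⁺ has 36 e⁻ (Z=37), Cs⁺ has 54 e⁻ (Z=55). Zr⁴⁺ < Y³⁺ (both 36 e⁻, Z=40>39); Y³⁺ < Sr²⁺ (both 36 e⁻, Z=39>38); Sr²⁺ < Rb⁺ (isoelectronic, higher Z=38 is smaller); Rb⁺ < Cs⁺ (same group, 1 shell fewer).
Placing each against Zr⁴⁺: smaller — none; larger — Y³⁺, Sr²⁺, Rb⁺, Cs⁺. So 0 are smaller.

0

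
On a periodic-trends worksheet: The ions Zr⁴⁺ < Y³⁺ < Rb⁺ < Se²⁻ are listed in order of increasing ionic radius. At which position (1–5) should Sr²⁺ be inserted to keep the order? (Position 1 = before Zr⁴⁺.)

3

All of these have 36 electrons (isoelectronic). With the same electron cloud, the ion with the most protons pulls it in tightest. Nuclear charges: Zr⁴⁺ (Z=40), Y³⁺ (Z=39), Sr²⁺ (Z=38), Rb⁺ (Z=37), Se²⁻ (Z=34). Highest Z is smallest.
The complete sequence is Zr⁴⁺ < Y³⁺ < Sr²⁺ < Rb⁺ < Se²⁻. Sr²⁺ sits at position 3.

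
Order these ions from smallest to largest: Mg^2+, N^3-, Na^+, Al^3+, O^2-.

All of these have 10 electrons (isoelectronic). With the same electron cloud, the ion with the most protons pulls it in tightest. Nuclear charges: Al^3+ (Z=13), Mg^2+ (Z=12), Na^+ (Z=11), O^2- (Z=8), N^3- (Z=7). Highest Z is smallest.

Al^3+ < Mg^2+ < Na^+ < O^2- < N^3-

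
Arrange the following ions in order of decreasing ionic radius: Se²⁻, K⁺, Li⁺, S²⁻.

Tabulating Z and e⁻: Li⁺ has 2 e⁻ (Z=3), K⁺ has 18 e⁻ (Z=19), S²⁻ has 18 e⁻ (Z=16), Se²⁻ has 36 e⁻ (Z=34). Li⁺ < K⁺ (same group, 2 shells fewer); K⁺ < S²⁻ (both 18 e⁻, Z=19>16); S²⁻ < Se²⁻ (same group, period 3 vs 4).

Se²⁻ > S²⁻ > K⁺ > Li⁺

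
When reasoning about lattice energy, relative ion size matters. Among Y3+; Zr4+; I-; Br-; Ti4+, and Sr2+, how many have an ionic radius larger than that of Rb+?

2

Electron counts and nuclear charges: Ti4+ (Z=22, 18 e⁻), Zr4+ (Z=40, 36 e⁻), Y3+ (Z=39, 36 e⁻), Sr2+ (Z=38, 36 e⁻), Rb+ (Z=37, 36 e⁻), Br- (Z=35, 36 e⁻), I- (Z=53, 54 e⁻). Ti4+ < Zr4+ (same group, 1 shell fewer); Zr4+ < Y3+ (both 36 e⁻, Z=40>39); Y3+ < Sr2+ (both 36 e⁻, Z=39>38); Sr2+ < Rb+ (isoelectronic, higher Z=38 is smaller); Rb+ < Br- (both 36 e⁻, Z=37>35); Br- < I- (same group, 1 shell fewer).
Overall: Ti4+ < Zr4+ < Y3+ < Sr2+ < Rb+ < Br- < I-. Rb+ has 4 below it and 2 above. That's 2.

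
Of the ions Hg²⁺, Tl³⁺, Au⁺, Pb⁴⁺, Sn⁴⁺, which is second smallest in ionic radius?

Electron counts and nuclear charges: Sn⁴⁺ (Z=50, 46 e⁻), Pb⁴⁺ (Z=82, 78 e⁻), Tl³⁺ (Z=81, 78 e⁻), Hg²⁺ (Z=80, 78 e⁻), Au⁺ (Z=79, 78 e⁻). Sn⁴⁺ < Pb⁴⁺ (same group, period 5 vs 6); Pb⁴⁺ < Tl³⁺ (isoelectronic, higher Z=82 is smaller); Tl³⁺ < Hg²⁺ (isoelectronic, higher Z=81 is smaller); Hg²⁺ < Au⁺ (isoelectronic, higher Z=80 is smaller).
Full ascending order: Sn⁴⁺ < Pb⁴⁺ < Tl³⁺ < Hg²⁺ < Au⁺. Counting from the smallest, position 2 is Pb⁴⁺.

Pb⁴⁺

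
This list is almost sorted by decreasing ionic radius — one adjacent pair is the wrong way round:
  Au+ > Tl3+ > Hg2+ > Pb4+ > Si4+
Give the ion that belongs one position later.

Check each adjacent pair. Tl3+ and Hg2+ are reversed: both have 78 electrons but Z(Tl)=81 > Z(Hg)=80, so Tl3+ should be the smaller of the two. No other neighbouring pair contradicts the periodic trends, so Tl3+ is the ion listed too early.

Tl3+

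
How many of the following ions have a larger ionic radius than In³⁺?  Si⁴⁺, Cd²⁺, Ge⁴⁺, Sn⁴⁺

Work out protons and electrons: Si⁴⁺ (Z=14, 10 e⁻), Ge⁴⁺ (Z=32, 28 e⁻), Sn⁴⁺ (Z=50, 46 e⁻), In³⁺ (Z=49, 46 e⁻), Cd²⁺ (Z=48, 46 e⁻). Si⁴⁺ < Ge⁴⁺ (same group, 1 shell fewer); Ge⁴⁺ < Sn⁴⁺ (same group, 1 shell fewer); Sn⁴⁺ < In³⁺ (isoelectronic, higher Z=50 is smaller); In³⁺ < Cd²⁺ (isoelectronic, higher Z=49 is smaller).
Ordering all of them (including In³⁺) by radius gives Si⁴⁺ < Ge⁴⁺ < Sn⁴⁺ < In³⁺ < Cd²⁺. Count: 1.

1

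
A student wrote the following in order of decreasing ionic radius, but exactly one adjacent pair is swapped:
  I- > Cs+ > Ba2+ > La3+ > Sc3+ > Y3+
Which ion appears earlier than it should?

Sc3+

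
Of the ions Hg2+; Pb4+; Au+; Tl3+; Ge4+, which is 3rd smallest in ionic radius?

First list Z and electron count for each: Ge4+ has 28 e⁻ (Z=32), Pb4+ has 78 e⁻ (Z=82), Tl3+ has 78 e⁻ (Z=81), Hg2+ has 78 e⁻ (Z=80), Au+ has 78 e⁻ (Z=79). Ge4+ < Pb4+ (same group, 2 shells fewer); Pb4+ < Tl3+ (isoelectronic, higher Z=82 is smaller); Tl3+ < Hg2+ (isoelectronic, higher Z=81 is smaller); Hg2+ < Au+ (isoelectronic, higher Z=80 is smaller).
So the order is Ge4+ < Pb4+ < Tl3+ < Hg2+ < Au+; the 3rd-smallest ion is Tl3+.

Tl3+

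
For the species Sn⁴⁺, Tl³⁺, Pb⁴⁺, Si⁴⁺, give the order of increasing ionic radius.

Si⁴⁺ < Sn⁴⁺ < Pb⁴⁺ < Tl³⁺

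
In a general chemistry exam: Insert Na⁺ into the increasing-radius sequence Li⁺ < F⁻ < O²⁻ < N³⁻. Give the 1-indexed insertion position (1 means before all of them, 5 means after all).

2

First list Z and electron count for each: Li⁺ (Z=3, 2 e⁻), Na⁺ (Z=11, 10 e⁻), F⁻ (Z=9, 10 e⁻), O²⁻ (Z=8, 10 e⁻), N³⁻ (Z=7, 10 e⁻). Li⁺ < Na⁺ (same group, period 2 vs 3); Na⁺ < F⁻ (both 10 e⁻, Z=11>9); F⁻ < O²⁻ (both 10 e⁻, Z=9>8); O²⁻ < N³⁻ (both 10 e⁻, Z=8>7).
Merged order: Li⁺ < Na⁺ < F⁻ < O²⁻ < N³⁻ — Na⁺ is number 2.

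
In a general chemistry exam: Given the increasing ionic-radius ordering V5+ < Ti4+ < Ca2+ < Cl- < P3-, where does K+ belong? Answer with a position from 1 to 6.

4

Isoelectronic series (18 e⁻ each). Size is set by nuclear charge: more protons means a smaller ion. V5+ (Z=23), Ti4+ (Z=22), Ca2+ (Z=20), K+ (Z=19), Cl- (Z=17), P3- (Z=15).
Merged order: V5+ < Ti4+ < Ca2+ < K+ < Cl- < P3- — K+ is number 4.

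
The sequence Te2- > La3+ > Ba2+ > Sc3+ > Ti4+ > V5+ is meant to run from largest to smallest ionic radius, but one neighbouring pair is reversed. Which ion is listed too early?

La3+

Check each adjacent pair. La3+ and Ba2+ are reversed: La3+ and Ba2+ share 54 electrons; the higher nuclear charge on La (Z=57) contracts it more, so La3+ < Ba2+. No other neighbouring pair contradicts the periodic trends, so La3+ is the ion listed too early.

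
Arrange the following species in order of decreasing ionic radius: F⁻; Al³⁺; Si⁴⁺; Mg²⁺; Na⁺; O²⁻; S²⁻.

S²⁻ > O²⁻ > F⁻ > Na⁺ > Mg²⁺ > Al³⁺ > Si⁴⁺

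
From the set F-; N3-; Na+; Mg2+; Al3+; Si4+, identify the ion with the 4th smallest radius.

Na+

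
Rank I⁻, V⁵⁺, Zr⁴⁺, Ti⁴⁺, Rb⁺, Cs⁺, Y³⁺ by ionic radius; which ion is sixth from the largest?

Tabulating Z and e⁻: V⁵⁺ (Z=23, 18 e⁻), Ti⁴⁺ (Z=22, 18 e⁻), Zr⁴⁺ (Z=40, 36 e⁻), Y³⁺ (Z=39, 36 e⁻), Rb⁺ (Z=37, 36 e⁻), Cs⁺ (Z=55, 54 e⁻), I⁻ (Z=53, 54 e⁻). V⁵⁺ < Ti⁴⁺ (both 18 e⁻, Z=23>22); Ti⁴⁺ < Zr⁴⁺ (same group, period 4 vs 5); Zr⁴⁺ < Y³⁺ (both 36 e⁻, Z=40>39); Y³⁺ < Rb⁺ (isoelectronic, higher Z=39 is smaller); Rb⁺ < Cs⁺ (same group, 1 shell fewer); Cs⁺ < I⁻ (isoelectronic, higher Z=55 is smaller).
So the order is V⁵⁺ < Ti⁴⁺ < Zr⁴⁺ < Y³⁺ < Rb⁺ < Cs⁺ < I⁻; the 6th-largest ion is Ti⁴⁺.

Ti⁴⁺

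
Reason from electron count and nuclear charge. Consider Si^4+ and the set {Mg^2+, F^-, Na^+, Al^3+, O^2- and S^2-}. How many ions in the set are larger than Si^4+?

6

Electron counts and nuclear charges: Si^4+: 10 e⁻, Z=14, Al^3+: 10 e⁻, Z=13, Mg^2+: 10 e⁻, Z=12, Na^+: 10 e⁻, Z=11, F^-: 10 e⁻, Z=9, O^2-: 10 e⁻, Z=8, S^2-: 18 e⁻, Z=16. Si^4+ < Al^3+ (both 10 e⁻, Z=14>13); Al^3+ < Mg^2+ (isoelectronic, higher Z=13 is smaller); Mg^2+ < Na^+ (isoelectronic, higher Z=12 is smaller); Na^+ < F^- (isoelectronic, higher Z=11 is smaller); F^- < O^2- (isoelectronic, higher Z=9 is smaller); O^2- < S^2- (same group, period 2 vs 3).
Placing each against Si^4+: smaller — none; larger — Al^3+, Mg^2+, Na^+, F^-, O^2-, S^2-. So 6 are larger.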